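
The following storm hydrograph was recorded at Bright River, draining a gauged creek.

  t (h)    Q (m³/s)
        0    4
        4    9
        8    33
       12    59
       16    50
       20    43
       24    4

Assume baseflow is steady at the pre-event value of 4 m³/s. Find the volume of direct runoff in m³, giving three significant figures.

Direct-runoff ordinates (Q − Q_b): 0.0, 5.0, 29.0, 55.0, 46.0, 39.0, 0.0 m³/s.
ΣQ_DR = 174.0 m³/s.
With Δt = 4 h = 14400 s, V = ΣQ_DR · Δt = 174.0 × 14400 = 2.51 × 10^6 m³.

V ≈ 2.51 × 10^6 m³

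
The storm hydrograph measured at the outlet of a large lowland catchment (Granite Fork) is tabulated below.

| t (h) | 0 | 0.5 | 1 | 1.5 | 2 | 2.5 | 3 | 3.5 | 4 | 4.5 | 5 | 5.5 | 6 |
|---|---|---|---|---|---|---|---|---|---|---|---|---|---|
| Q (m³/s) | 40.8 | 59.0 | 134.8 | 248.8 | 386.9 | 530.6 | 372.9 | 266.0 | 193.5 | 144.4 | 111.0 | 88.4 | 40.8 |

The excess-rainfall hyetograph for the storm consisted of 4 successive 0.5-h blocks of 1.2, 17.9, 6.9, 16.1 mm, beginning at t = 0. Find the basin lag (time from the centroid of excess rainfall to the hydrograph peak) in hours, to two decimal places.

t_L ≈ 1.30 h

Centroid of excess rainfall: t_c = Σ P_i·t̄_i / ΣP_i = 1.2001 h (block centres at 0.25, 0.75, 1.25, 1.75 h).
Hydrograph peak occurs at t = 2.5 h, so basin lag t_L = 2.5 − 1.2001 = 1.30 h.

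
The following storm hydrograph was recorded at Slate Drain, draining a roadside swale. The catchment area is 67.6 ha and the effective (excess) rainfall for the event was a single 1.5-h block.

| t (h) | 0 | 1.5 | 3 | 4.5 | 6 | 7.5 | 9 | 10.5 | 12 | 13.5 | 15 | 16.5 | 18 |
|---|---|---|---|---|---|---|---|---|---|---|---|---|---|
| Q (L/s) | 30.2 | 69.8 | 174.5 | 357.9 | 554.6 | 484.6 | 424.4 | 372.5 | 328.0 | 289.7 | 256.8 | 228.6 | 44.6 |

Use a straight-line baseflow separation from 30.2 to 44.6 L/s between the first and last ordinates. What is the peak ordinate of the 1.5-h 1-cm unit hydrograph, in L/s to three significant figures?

U_p ≈ 208 L/s

Direct runoff: 0.00, 38.40, 141.90, 324.10, 519.60, 448.40, 387.00, 333.90, 288.20, 248.70, 214.60, 185.20, 0.00 L/s; ΣQ_DR = 3130 L/s, peak = 519.60 L/s.
Runoff depth d = ΣQ_DR·Δt / A = 3130 × 5400 / (67.6 ha) = 25.00 mm.
The 1-cm UH is the DRH scaled by (10 mm)/d, so U_p = 519.60 × 10/25.00 = 208 L/s.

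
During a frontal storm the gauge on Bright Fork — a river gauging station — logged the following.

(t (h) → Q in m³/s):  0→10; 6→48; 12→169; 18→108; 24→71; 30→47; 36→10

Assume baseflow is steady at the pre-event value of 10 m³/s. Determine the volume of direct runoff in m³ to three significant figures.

V ≈ 8.49 × 10^6 m³

Direct-runoff ordinates (Q − Q_b): 0.0, 38.0, 159.0, 98.0, 61.0, 37.0, 0.0 m³/s.
ΣQ_DR = 393.0 m³/s.
With Δt = 6 h = 21600 s, V = ΣQ_DR · Δt = 393.0 × 21600 = 8.49 × 10^6 m³.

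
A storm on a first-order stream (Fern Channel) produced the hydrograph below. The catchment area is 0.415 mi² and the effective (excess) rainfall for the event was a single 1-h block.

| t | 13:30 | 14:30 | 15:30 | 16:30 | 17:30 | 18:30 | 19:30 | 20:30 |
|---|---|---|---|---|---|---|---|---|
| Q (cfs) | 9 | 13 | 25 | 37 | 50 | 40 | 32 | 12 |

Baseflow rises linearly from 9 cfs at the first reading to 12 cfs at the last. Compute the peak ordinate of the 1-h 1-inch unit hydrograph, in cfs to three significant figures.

Direct runoff: 0.00, 3.57, 15.14, 26.71, 39.29, 28.86, 20.43, 0.00 cfs; ΣQ_DR = 134.0 cfs, peak = 39.29 cfs.
Runoff depth d = ΣQ_DR·Δt / A = 134.0 × 3600 / (0.415 mi²) = 0.5003 in.
The 1-inch UH is the DRH scaled by (1 in)/d, so U_p = 39.29 × 1/0.5003 = 78.5 cfs.

U_p ≈ 78.5 cfs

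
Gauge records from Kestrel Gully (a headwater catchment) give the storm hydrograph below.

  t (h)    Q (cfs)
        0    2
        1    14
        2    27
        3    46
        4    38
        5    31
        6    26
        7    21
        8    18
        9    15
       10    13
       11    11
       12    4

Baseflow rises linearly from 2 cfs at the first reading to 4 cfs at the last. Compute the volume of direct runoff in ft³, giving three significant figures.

Direct-runoff ordinates (Q − Q_b): 0.00, 11.83, 24.67, 43.50, 35.33, 28.17, 23.00, 17.83, 14.67, 11.50, 9.33, 7.17, 0.00 cfs.
ΣQ_DR = 227.0 cfs.
With Δt = 1 h = 3600 s, V = ΣQ_DR · Δt = 227.0 × 3600 = 8.17 × 10^5 ft³.

V ≈ 8.17 × 10^5 ft³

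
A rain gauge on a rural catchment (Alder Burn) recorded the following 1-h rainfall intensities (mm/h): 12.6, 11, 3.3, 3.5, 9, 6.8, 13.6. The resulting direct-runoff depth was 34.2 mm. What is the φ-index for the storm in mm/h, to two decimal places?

φ ≈ 3.76 mm/h

Only the 5 blocks with intensity above φ contribute runoff: 12.6, 11, 9, 6.8, 13.6 mm/h.
Σ(I−φ)·Δt = d  ⇒  (12.6+11+9+6.8+13.6 − 5φ)·1 = 34.2
φ = (53.00 − 34.2/1) / 5 = 3.76 mm/h.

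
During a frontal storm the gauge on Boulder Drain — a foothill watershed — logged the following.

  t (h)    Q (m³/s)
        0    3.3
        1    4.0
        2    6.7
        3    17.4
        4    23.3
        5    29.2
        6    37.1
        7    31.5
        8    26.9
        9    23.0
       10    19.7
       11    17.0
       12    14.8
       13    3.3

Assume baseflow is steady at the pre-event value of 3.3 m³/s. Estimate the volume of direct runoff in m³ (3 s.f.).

Direct-runoff ordinates (Q − Q_b): 0.0, 0.7, 3.4, 14.1, 20.0, 25.9, 33.8, 28.2, 23.6, 19.7, 16.4, 13.7, 11.5, 0.0 m³/s.
ΣQ_DR = 211.0 m³/s.
With Δt = 1 h = 3600 s, V = ΣQ_DR · Δt = 211.0 × 3600 = 7.60 × 10^5 m³.

V ≈ 7.60 × 10^5 m³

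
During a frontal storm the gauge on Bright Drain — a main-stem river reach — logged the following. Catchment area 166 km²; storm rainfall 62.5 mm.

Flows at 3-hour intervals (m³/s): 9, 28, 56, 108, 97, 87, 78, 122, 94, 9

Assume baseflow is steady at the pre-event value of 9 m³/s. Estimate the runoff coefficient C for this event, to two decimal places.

ΣQ_DR = 598.0 m³/s; V = ΣQ_DR·Δt = 6.458 × 10^6 m³.
Runoff depth d = V / A = 38.91 mm.
C = d / P = 38.91 / 62.5 = 0.62.

C ≈ 0.62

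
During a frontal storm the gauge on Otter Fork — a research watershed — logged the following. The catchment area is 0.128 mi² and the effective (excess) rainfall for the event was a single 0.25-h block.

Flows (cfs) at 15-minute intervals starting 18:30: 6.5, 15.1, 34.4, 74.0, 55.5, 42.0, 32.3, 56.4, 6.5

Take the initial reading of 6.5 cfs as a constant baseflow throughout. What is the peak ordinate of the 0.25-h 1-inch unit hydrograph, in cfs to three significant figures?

Direct runoff: 0.0, 8.6, 27.9, 67.5, 49.0, 35.5, 25.8, 49.9, 0.0 cfs; ΣQ_DR = 264.2 cfs, peak = 67.5 cfs.
Runoff depth d = ΣQ_DR·Δt / A = 264.2 × 900 / (0.128 mi²) = 0.7996 in.
The 1-inch UH is the DRH scaled by (1 in)/d, so U_p = 67.5 × 1/0.7996 = 84.4 cfs.

U_p ≈ 84.4 cfs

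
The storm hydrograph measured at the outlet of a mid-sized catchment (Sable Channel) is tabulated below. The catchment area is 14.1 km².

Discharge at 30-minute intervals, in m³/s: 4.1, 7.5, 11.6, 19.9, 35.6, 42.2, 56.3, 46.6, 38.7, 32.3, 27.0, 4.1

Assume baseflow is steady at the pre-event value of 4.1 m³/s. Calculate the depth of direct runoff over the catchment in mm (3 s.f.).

Direct runoff: 0.0, 3.4, 7.5, 15.8, 31.5, 38.1, 52.2, 42.5, 34.6, 28.2, 22.9, 0.0 m³/s; ΣQ_DR = 276.7 m³/s.
V = ΣQ_DR · Δt = 276.7 × 1800 s = 4.981 × 10^5 m³.
Over A = 14.1 km², depth = V / A = 35.3 mm.

d ≈ 35.3 mm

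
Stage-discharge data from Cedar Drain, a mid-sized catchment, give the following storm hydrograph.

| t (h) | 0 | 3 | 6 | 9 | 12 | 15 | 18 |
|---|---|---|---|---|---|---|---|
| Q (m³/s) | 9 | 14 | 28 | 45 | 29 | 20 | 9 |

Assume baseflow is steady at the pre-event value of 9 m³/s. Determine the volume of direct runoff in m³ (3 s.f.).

Direct-runoff ordinates (Q − Q_b): 0.0, 5.0, 19.0, 36.0, 20.0, 11.0, 0.0 m³/s.
ΣQ_DR = 91.00 m³/s.
With Δt = 3 h = 10800 s, V = ΣQ_DR · Δt = 91.00 × 10800 = 9.83 × 10^5 m³.

V ≈ 9.83 × 10^5 m³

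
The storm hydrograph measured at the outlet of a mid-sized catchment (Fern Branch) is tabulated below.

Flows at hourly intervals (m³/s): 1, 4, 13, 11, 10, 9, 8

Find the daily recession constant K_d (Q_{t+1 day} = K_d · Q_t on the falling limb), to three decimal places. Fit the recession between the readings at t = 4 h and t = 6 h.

Between t = 4 h and t = 6 h the flow falls from 10 to 8 m³/s over 2×1 h = 2 h.
Per-interval ratio K = (8/10)^(1/2) = 0.8944; K_d = K^(24/1) = 0.069.

K_d ≈ 0.069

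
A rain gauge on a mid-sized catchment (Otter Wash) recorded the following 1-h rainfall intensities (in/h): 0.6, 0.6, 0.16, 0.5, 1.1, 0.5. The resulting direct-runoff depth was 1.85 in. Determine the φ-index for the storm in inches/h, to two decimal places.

φ ≈ 0.29 in/h

Only the 5 blocks with intensity above φ contribute runoff: 0.6, 0.6, 0.5, 1.1, 0.5 in/h.
Σ(I−φ)·Δt = d  ⇒  (0.6+0.6+0.5+1.1+0.5 − 5φ)·1 = 1.85
φ = (3.300 − 1.85/1) / 5 = 0.29 in/h.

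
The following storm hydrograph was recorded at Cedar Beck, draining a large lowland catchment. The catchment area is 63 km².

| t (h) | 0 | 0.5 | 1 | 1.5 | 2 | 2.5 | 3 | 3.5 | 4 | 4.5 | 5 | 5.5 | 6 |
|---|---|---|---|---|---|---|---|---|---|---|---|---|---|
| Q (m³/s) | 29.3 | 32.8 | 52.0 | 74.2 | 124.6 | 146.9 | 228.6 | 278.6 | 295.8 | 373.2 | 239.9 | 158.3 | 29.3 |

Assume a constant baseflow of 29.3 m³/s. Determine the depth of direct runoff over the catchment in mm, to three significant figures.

Direct runoff: 0.0, 3.5, 22.7, 44.9, 95.3, 117.6, 199.3, 249.3, 266.5, 343.9, 210.6, 129.0, 0.0 m³/s; ΣQ_DR = 1683 m³/s.
V = ΣQ_DR · Δt = 1683 × 1800 s = 3.029 × 10^6 m³.
Over A = 63 km², depth = V / A = 48.1 mm.

d ≈ 48.1 mm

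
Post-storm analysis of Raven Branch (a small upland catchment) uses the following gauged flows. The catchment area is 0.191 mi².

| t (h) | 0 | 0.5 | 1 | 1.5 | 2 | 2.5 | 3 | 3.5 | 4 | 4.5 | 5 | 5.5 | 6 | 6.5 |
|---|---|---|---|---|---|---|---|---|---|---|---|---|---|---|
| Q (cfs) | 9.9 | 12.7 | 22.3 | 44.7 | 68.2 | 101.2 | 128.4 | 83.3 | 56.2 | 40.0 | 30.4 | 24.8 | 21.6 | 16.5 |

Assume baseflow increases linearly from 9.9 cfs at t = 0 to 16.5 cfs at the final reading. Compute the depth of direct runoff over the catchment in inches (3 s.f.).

Direct runoff: 0.00, 2.29, 11.38, 33.28, 56.27, 88.76, 115.45, 69.85, 42.24, 25.53, 15.42, 9.32, 5.61, 0.00 cfs; ΣQ_DR = 475.4 cfs.
V = ΣQ_DR · Δt = 475.4 × 1800 s = 8.557 × 10^5 ft³.
Over A = 0.191 mi², depth = V / A = 1.93 in.

d ≈ 1.93 in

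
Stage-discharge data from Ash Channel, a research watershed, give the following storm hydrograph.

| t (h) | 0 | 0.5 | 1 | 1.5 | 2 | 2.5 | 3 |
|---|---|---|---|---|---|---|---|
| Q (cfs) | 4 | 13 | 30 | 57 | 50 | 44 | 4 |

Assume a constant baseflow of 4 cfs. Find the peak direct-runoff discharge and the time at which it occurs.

Subtracting baseflow gives direct-runoff ordinates: 0.0, 9.0, 26.0, 53.0, 46.0, 40.0, 0.0 cfs.
The maximum is 53.0 cfs, occurring at the reading for t = 1.5 h.

Q_p = 53.0 cfs at t = 1.5 h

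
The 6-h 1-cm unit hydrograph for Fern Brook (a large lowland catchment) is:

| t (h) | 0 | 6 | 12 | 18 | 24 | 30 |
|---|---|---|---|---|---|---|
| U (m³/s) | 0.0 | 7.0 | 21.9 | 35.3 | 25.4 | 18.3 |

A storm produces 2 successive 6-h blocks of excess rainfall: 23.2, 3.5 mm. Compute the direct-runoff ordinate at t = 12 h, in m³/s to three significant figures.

By discrete convolution, Q_j = Σ (P_i / 10 mm) · U_{j−i}.
At t = 12 h (j=2): Q = (23.2/10)·21.9 + (3.5/10)·7.0 = 53.3 m³/s.

Q ≈ 53.3 m³/s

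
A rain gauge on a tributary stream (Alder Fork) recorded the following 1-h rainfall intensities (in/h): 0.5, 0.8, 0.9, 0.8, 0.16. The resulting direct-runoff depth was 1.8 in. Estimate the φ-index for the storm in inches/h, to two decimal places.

Only the 4 blocks with intensity above φ contribute runoff: 0.5, 0.8, 0.9, 0.8 in/h.
Σ(I−φ)·Δt = d  ⇒  (0.5+0.8+0.9+0.8 − 4φ)·1 = 1.8
φ = (3.000 − 1.8/1) / 4 = 0.30 in/h.

φ ≈ 0.30 in/h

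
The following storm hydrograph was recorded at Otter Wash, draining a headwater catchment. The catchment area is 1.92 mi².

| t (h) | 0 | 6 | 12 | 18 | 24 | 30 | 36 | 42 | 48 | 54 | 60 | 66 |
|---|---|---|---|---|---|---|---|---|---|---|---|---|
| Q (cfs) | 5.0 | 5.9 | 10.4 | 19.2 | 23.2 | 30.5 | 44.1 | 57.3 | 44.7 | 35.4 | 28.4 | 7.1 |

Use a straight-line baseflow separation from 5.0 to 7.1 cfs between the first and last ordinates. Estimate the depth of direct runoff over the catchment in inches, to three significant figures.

Direct runoff: 0.00, 0.71, 5.02, 13.63, 17.44, 24.55, 37.95, 50.96, 38.17, 28.68, 21.49, 0.00 cfs; ΣQ_DR = 238.6 cfs.
V = ΣQ_DR · Δt = 238.6 × 21600 s = 5.154 × 10^6 ft³.
Over A = 1.92 mi², depth = V / A = 1.16 in.

d ≈ 1.16 in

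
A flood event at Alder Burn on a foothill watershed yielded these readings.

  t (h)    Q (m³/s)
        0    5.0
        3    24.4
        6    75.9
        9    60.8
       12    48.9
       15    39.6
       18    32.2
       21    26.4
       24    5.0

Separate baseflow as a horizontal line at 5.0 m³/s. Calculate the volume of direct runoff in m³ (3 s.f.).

Direct-runoff ordinates (Q − Q_b): 0.0, 19.4, 70.9, 55.8, 43.9, 34.6, 27.2, 21.4, 0.0 m³/s.
ΣQ_DR = 273.2 m³/s.
With Δt = 3 h = 10800 s, V = ΣQ_DR · Δt = 273.2 × 10800 = 2.95 × 10^6 m³.

V ≈ 2.95 × 10^6 m³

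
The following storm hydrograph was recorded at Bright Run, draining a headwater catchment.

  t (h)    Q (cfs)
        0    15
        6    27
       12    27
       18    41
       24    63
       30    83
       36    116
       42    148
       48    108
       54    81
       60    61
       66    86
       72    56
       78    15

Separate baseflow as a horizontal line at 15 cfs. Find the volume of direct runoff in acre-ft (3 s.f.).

Direct-runoff ordinates (Q − Q_b): 0.0, 12.0, 12.0, 26.0, 48.0, 68.0, 101.0, 133.0, 93.0, 66.0, 46.0, 71.0, 41.0, 0.0 cfs.
ΣQ_DR = 717.0 cfs.
With Δt = 6 h = 21600 s, V = ΣQ_DR · Δt = 717.0 × 21600 = 1.55 × 10^7 ft³ = 356 acre-ft.

V ≈ 356 acre-ft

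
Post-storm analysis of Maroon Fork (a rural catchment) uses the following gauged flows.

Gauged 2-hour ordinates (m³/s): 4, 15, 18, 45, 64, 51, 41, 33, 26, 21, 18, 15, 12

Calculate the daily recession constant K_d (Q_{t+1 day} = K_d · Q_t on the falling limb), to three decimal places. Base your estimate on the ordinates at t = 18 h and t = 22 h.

Between t = 18 h and t = 22 h the flow falls from 21 to 15 m³/s over 2×2 h = 4 h.
Per-interval ratio K = (15/21)^(1/2) = 0.8452; K_d = K^(24/2) = 0.133.

K_d ≈ 0.133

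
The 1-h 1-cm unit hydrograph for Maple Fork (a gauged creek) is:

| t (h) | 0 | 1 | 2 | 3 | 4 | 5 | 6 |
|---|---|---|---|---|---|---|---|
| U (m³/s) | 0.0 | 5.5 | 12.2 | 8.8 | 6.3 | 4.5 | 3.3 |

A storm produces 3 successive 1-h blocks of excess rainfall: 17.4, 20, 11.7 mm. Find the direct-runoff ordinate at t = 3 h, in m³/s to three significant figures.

By discrete convolution, Q_j = Σ (P_i / 10 mm) · U_{j−i}.
At t = 3 h (j=3): Q = (17.4/10)·8.8 + (20/10)·12.2 + (11.7/10)·5.5 = 46.1 m³/s.

Q ≈ 46.1 m³/s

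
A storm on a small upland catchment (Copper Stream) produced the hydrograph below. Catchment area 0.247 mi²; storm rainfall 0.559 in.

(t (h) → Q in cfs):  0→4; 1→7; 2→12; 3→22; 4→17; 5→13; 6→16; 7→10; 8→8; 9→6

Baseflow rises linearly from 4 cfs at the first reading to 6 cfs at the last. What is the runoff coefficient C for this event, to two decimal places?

C ≈ 0.73

ΣQ_DR = 65.00 cfs; V = ΣQ_DR·Δt = 2.340 × 10^5 ft³.
Runoff depth d = V / A = 0.4078 in.
C = d / P = 0.4078 / 0.559 = 0.73.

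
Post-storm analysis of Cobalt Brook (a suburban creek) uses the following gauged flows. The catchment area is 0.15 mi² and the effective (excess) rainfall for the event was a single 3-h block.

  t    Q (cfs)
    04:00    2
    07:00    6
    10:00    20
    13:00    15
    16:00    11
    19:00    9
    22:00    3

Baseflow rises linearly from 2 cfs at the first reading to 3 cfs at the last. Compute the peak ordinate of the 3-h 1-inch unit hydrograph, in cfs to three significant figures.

U_p ≈ 11.8 cfs

Direct runoff: 0.00, 3.83, 17.67, 12.50, 8.33, 6.17, 0.00 cfs; ΣQ_DR = 48.50 cfs, peak = 17.67 cfs.
Runoff depth d = ΣQ_DR·Δt / A = 48.50 × 10800 / (0.15 mi²) = 1.503 in.
The 1-inch UH is the DRH scaled by (1 in)/d, so U_p = 17.67 × 1/1.503 = 11.8 cfs.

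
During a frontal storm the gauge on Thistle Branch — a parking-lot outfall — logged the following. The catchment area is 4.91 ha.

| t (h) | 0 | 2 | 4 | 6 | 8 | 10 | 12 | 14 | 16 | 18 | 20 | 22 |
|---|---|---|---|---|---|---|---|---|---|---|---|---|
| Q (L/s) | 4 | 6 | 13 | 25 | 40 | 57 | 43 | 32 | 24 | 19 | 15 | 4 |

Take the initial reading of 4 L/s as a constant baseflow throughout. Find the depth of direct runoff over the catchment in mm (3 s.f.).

Direct runoff: 0.0, 2.0, 9.0, 21.0, 36.0, 53.0, 39.0, 28.0, 20.0, 15.0, 11.0, 0.0 L/s; ΣQ_DR = 234.0 L/s.
V = ΣQ_DR · Δt = 234.0 × 7200 s = 1.685 × 10^6 L.
Over A = 4.91 ha, depth = V / A = 34.3 mm.

d ≈ 34.3 mm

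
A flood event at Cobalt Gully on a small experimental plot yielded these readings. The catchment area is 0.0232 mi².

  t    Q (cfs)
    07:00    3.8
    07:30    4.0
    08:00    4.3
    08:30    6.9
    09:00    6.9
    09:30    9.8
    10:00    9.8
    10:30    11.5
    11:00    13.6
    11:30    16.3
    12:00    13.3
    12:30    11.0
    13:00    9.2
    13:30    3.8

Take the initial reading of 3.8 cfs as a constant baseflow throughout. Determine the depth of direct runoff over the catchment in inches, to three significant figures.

d ≈ 2.37 in

Direct runoff: 0.0, 0.2, 0.5, 3.1, 3.1, 6.0, 6.0, 7.7, 9.8, 12.5, 9.5, 7.2, 5.4, 0.0 cfs; ΣQ_DR = 71.00 cfs.
V = ΣQ_DR · Δt = 71.00 × 1800 s = 1.278 × 10^5 ft³.
Over A = 0.0232 mi², depth = V / A = 2.37 in.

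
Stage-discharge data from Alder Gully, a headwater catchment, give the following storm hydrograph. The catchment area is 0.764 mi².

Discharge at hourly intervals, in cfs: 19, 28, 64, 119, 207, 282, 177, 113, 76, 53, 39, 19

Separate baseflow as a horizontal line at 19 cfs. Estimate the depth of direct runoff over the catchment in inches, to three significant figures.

d ≈ 1.96 in

Direct runoff: 0.0, 9.0, 45.0, 100.0, 188.0, 263.0, 158.0, 94.0, 57.0, 34.0, 20.0, 0.0 cfs; ΣQ_DR = 968.0 cfs.
V = ΣQ_DR · Δt = 968.0 × 3600 s = 3.485 × 10^6 ft³.
Over A = 0.764 mi², depth = V / A = 1.96 in.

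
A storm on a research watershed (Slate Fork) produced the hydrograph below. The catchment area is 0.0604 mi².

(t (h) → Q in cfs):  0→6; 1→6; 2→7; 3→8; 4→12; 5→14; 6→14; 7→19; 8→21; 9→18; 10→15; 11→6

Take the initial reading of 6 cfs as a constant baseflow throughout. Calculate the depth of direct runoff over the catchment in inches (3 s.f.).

Direct runoff: 0.0, 0.0, 1.0, 2.0, 6.0, 8.0, 8.0, 13.0, 15.0, 12.0, 9.0, 0.0 cfs; ΣQ_DR = 74.00 cfs.
V = ΣQ_DR · Δt = 74.00 × 3600 s = 2.664 × 10^5 ft³.
Over A = 0.0604 mi², depth = V / A = 1.90 in.

d ≈ 1.90 in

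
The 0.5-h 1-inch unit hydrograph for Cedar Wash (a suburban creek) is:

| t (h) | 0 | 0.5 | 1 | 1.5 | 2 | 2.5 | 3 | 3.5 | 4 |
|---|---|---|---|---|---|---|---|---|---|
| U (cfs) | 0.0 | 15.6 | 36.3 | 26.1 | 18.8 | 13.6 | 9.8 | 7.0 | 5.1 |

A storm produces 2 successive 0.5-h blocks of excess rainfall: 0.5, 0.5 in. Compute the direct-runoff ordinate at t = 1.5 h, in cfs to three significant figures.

By discrete convolution, Q_j = Σ (P_i / 1 in) · U_{j−i}.
At t = 1.5 h (j=3): Q = (0.5/1)·26.1 + (0.5/1)·36.3 = 31.2 cfs.

Q ≈ 31.2 cfs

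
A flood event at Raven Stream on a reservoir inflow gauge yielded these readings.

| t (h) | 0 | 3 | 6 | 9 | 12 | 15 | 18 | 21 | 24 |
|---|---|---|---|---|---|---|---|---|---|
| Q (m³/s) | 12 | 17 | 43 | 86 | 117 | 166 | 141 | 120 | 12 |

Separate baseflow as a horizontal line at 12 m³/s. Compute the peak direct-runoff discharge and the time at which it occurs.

Subtracting baseflow gives direct-runoff ordinates: 0.0, 5.0, 31.0, 74.0, 105.0, 154.0, 129.0, 108.0, 0.0 m³/s.
The maximum is 154.0 m³/s, occurring at the reading for t = 15 h.

Q_p = 154.0 m³/s at t = 15 h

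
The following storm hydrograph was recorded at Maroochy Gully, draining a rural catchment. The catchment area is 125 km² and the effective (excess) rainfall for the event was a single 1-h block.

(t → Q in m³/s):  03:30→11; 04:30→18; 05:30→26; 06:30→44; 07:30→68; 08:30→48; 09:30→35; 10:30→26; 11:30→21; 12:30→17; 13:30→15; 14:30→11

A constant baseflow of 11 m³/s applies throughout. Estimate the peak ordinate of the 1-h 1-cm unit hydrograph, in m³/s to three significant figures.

U_p ≈ 95.2 m³/s

Direct runoff: 0.0, 7.0, 15.0, 33.0, 57.0, 37.0, 24.0, 15.0, 10.0, 6.0, 4.0, 0.0 m³/s; ΣQ_DR = 208.0 m³/s, peak = 57.0 m³/s.
Runoff depth d = ΣQ_DR·Δt / A = 208.0 × 3600 / (125 km²) = 5.990 mm.
The 1-cm UH is the DRH scaled by (10 mm)/d, so U_p = 57.0 × 10/5.990 = 95.2 m³/s.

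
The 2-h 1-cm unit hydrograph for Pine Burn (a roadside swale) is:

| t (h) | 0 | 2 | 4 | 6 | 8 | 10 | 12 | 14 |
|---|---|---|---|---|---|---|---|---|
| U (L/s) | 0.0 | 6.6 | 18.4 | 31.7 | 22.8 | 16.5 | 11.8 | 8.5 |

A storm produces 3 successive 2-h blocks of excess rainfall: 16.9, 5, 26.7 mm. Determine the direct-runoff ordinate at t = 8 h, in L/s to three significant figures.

By discrete convolution, Q_j = Σ (P_i / 10 mm) · U_{j−i}.
At t = 8 h (j=4): Q = (16.9/10)·22.8 + (5/10)·31.7 + (26.7/10)·18.4 = 104 L/s.

Q ≈ 104 L/s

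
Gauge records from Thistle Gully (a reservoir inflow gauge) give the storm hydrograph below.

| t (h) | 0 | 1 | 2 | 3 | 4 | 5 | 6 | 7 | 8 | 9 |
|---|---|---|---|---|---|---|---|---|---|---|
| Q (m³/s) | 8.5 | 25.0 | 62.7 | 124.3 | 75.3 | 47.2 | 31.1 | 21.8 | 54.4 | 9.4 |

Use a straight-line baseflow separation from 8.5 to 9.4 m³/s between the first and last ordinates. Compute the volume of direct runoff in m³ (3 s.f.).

Direct-runoff ordinates (Q − Q_b): 0.00, 16.40, 54.00, 115.50, 66.40, 38.20, 22.00, 12.60, 45.10, 0.00 m³/s.
ΣQ_DR = 370.2 m³/s.
With Δt = 1 h = 3600 s, V = ΣQ_DR · Δt = 370.2 × 3600 = 1.33 × 10^6 m³.

V ≈ 1.33 × 10^6 m³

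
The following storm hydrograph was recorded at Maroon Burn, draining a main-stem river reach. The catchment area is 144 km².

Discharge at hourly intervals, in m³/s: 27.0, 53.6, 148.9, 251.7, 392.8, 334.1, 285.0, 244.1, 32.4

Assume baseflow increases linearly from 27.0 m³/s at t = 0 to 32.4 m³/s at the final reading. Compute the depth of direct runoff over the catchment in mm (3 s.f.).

Direct runoff: 0.00, 25.93, 120.55, 222.68, 363.10, 303.73, 253.95, 212.38, 0.00 m³/s; ΣQ_DR = 1502 m³/s.
V = ΣQ_DR · Δt = 1502 × 3600 s = 5.408 × 10^6 m³.
Over A = 144 km², depth = V / A = 37.6 mm.

d ≈ 37.6 mm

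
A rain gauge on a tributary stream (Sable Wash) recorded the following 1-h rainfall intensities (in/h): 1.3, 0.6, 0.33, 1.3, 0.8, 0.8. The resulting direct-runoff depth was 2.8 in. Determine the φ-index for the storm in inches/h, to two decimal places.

Only the 5 blocks with intensity above φ contribute runoff: 1.3, 0.6, 1.3, 0.8, 0.8 in/h.
Σ(I−φ)·Δt = d  ⇒  (1.3+0.6+1.3+0.8+0.8 − 5φ)·1 = 2.8
φ = (4.800 − 2.8/1) / 5 = 0.40 in/h.

φ ≈ 0.40 in/h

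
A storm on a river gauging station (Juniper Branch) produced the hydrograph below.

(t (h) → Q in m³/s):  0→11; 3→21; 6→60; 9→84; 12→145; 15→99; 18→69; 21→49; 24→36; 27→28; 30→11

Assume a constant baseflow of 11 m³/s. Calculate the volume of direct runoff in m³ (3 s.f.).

V ≈ 5.31 × 10^6 m³

Direct-runoff ordinates (Q − Q_b): 0.0, 10.0, 49.0, 73.0, 134.0, 88.0, 58.0, 38.0, 25.0, 17.0, 0.0 m³/s.
ΣQ_DR = 492.0 m³/s.
With Δt = 3 h = 10800 s, V = ΣQ_DR · Δt = 492.0 × 10800 = 5.31 × 10^6 m³.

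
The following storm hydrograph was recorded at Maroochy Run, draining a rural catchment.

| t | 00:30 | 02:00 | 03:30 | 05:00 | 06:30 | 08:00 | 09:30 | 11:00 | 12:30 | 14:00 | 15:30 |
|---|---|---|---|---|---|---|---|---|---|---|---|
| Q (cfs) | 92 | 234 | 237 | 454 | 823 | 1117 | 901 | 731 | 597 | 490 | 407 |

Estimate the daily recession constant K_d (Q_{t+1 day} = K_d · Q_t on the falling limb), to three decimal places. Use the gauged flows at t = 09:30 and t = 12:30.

K_d ≈ 0.037

Between t = 09:30 and t = 12:30 the flow falls from 901 to 597 cfs over 2×1.5 h = 3 h.
Per-interval ratio K = (597/901)^(1/2) = 0.8140; K_d = K^(24/1.5) = 0.037.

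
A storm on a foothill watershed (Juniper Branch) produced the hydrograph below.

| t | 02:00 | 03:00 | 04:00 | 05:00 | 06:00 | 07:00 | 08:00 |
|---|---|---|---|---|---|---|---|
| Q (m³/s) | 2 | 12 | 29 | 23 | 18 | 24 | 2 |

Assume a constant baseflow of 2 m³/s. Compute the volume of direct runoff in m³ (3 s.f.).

V ≈ 3.46 × 10^5 m³

Direct-runoff ordinates (Q − Q_b): 0.0, 10.0, 27.0, 21.0, 16.0, 22.0, 0.0 m³/s.
ΣQ_DR = 96.00 m³/s.
With Δt = 1 h = 3600 s, V = ΣQ_DR · Δt = 96.00 × 3600 = 3.46 × 10^5 m³.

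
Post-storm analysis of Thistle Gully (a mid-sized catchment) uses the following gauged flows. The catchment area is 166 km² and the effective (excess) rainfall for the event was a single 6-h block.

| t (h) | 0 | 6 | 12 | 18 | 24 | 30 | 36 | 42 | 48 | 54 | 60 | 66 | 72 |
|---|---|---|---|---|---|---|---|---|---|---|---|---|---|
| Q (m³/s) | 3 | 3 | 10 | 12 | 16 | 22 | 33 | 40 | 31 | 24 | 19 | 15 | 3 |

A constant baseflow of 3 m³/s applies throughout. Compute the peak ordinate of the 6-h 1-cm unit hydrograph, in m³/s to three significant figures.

Direct runoff: 0.0, 0.0, 7.0, 9.0, 13.0, 19.0, 30.0, 37.0, 28.0, 21.0, 16.0, 12.0, 0.0 m³/s; ΣQ_DR = 192.0 m³/s, peak = 37.0 m³/s.
Runoff depth d = ΣQ_DR·Δt / A = 192.0 × 21600 / (166 km²) = 24.98 mm.
The 1-cm UH is the DRH scaled by (10 mm)/d, so U_p = 37.0 × 10/24.98 = 14.8 m³/s.

U_p ≈ 14.8 m³/s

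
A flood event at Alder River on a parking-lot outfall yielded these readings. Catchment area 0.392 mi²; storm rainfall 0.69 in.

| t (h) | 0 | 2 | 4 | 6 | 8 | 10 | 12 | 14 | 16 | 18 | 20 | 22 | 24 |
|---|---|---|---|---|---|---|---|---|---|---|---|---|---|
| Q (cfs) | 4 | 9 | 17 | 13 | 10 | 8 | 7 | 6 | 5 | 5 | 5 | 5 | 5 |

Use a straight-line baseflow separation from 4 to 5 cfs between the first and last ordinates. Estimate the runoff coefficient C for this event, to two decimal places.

ΣQ_DR = 40.50 cfs; V = ΣQ_DR·Δt = 2.916 × 10^5 ft³.
Runoff depth d = V / A = 0.3202 in.
C = d / P = 0.3202 / 0.69 = 0.46.

C ≈ 0.46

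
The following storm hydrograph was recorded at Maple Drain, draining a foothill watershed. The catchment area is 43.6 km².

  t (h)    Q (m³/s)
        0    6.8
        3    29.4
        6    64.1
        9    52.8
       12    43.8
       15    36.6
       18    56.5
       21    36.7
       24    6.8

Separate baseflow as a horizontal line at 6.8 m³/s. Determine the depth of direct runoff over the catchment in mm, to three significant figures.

Direct runoff: 0.0, 22.6, 57.3, 46.0, 37.0, 29.8, 49.7, 29.9, 0.0 m³/s; ΣQ_DR = 272.3 m³/s.
V = ΣQ_DR · Δt = 272.3 × 10800 s = 2.941 × 10^6 m³.
Over A = 43.6 km², depth = V / A = 67.5 mm.

d ≈ 67.5 mm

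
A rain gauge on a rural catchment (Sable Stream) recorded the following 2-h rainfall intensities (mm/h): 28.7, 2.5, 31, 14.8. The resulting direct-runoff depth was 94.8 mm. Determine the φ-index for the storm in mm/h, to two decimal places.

φ ≈ 9.03 mm/h

Only the 3 blocks with intensity above φ contribute runoff: 28.7, 31, 14.8 mm/h.
Σ(I−φ)·Δt = d  ⇒  (28.7+31+14.8 − 3φ)·2 = 94.8
φ = (74.50 − 94.8/2) / 3 = 9.03 mm/h.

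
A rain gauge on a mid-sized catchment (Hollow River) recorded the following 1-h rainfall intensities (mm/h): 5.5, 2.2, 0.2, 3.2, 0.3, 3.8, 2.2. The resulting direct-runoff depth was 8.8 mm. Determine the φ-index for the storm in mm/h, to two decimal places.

φ ≈ 1.62 mm/h

Only the 5 blocks with intensity above φ contribute runoff: 5.5, 2.2, 3.2, 3.8, 2.2 mm/h.
Σ(I−φ)·Δt = d  ⇒  (5.5+2.2+3.2+3.8+2.2 − 5φ)·1 = 8.8
φ = (16.90 − 8.8/1) / 5 = 1.62 mm/h.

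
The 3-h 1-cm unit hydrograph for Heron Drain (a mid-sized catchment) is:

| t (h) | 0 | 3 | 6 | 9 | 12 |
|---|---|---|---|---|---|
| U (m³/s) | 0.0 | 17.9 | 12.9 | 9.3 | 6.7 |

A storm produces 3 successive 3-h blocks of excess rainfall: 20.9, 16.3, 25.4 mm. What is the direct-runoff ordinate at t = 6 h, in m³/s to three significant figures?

Q ≈ 56.1 m³/s

By discrete convolution, Q_j = Σ (P_i / 10 mm) · U_{j−i}.
At t = 6 h (j=2): Q = (20.9/10)·12.9 + (16.3/10)·17.9 + (25.4/10)·0.0 = 56.1 m³/s.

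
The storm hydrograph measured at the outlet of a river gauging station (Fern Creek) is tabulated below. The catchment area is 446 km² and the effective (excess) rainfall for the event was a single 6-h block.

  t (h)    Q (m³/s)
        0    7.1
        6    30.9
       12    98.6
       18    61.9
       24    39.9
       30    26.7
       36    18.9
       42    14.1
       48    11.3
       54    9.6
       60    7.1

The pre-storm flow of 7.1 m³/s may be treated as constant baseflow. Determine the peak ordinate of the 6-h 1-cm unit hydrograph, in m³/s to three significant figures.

U_p ≈ 76.2 m³/s

Direct runoff: 0.0, 23.8, 91.5, 54.8, 32.8, 19.6, 11.8, 7.0, 4.2, 2.5, 0.0 m³/s; ΣQ_DR = 248.0 m³/s, peak = 91.5 m³/s.
Runoff depth d = ΣQ_DR·Δt / A = 248.0 × 21600 / (446 km²) = 12.01 mm.
The 1-cm UH is the DRH scaled by (10 mm)/d, so U_p = 91.5 × 10/12.01 = 76.2 m³/s.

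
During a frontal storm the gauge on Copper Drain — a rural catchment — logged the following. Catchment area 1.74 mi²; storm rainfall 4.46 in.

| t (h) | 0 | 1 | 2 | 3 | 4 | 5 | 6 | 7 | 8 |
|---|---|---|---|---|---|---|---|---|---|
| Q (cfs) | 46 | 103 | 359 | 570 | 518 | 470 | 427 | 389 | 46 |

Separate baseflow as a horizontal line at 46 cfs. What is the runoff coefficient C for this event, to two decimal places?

ΣQ_DR = 2514 cfs; V = ΣQ_DR·Δt = 9.050 × 10^6 ft³.
Runoff depth d = V / A = 2.239 in.
C = d / P = 2.239 / 4.46 = 0.50.

C ≈ 0.50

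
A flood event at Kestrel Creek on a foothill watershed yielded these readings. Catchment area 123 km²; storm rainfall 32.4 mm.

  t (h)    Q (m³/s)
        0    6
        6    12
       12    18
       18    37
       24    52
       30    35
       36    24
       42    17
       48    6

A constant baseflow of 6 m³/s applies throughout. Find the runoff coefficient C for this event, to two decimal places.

ΣQ_DR = 153.0 m³/s; V = ΣQ_DR·Δt = 3.305 × 10^6 m³.
Runoff depth d = V / A = 26.87 mm.
C = d / P = 26.87 / 32.4 = 0.83.

C ≈ 0.83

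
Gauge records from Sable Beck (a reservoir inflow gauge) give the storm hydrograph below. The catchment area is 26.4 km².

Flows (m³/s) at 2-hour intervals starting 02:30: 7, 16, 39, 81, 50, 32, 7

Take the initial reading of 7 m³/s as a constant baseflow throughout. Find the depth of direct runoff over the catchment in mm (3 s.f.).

Direct runoff: 0.0, 9.0, 32.0, 74.0, 43.0, 25.0, 0.0 m³/s; ΣQ_DR = 183.0 m³/s.
V = ΣQ_DR · Δt = 183.0 × 7200 s = 1.318 × 10^6 m³.
Over A = 26.4 km², depth = V / A = 49.9 mm.

d ≈ 49.9 mm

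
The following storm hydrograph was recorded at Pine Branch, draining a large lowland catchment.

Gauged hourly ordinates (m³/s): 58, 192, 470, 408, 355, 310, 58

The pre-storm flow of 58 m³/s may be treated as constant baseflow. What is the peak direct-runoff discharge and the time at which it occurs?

Q_p = 412.0 m³/s at t = 2 h

Subtracting baseflow gives direct-runoff ordinates: 0.0, 134.0, 412.0, 350.0, 297.0, 252.0, 0.0 m³/s.
The maximum is 412.0 m³/s, occurring at the reading for t = 2 h.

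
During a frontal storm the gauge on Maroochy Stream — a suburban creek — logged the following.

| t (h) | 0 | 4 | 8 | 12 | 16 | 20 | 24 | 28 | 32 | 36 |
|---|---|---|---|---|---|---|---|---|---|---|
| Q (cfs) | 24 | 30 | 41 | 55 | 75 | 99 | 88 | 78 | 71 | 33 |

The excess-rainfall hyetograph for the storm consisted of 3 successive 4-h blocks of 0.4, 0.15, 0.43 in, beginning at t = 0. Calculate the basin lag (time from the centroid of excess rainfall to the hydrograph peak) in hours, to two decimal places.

t_L ≈ 13.88 h

Centroid of excess rainfall: t_c = Σ P_i·t̄_i / ΣP_i = 6.1224 h (block centres at 2, 6, 10 h).
Hydrograph peak occurs at t = 20 h, so basin lag t_L = 20 − 6.1224 = 13.88 h.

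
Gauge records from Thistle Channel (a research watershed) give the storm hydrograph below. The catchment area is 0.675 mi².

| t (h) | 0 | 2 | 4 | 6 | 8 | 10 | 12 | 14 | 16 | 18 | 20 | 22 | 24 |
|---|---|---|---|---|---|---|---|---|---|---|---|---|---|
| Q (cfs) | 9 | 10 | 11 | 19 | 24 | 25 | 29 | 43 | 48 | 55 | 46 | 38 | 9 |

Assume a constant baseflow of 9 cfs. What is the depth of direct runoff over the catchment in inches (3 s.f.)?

d ≈ 1.14 in

Direct runoff: 0.0, 1.0, 2.0, 10.0, 15.0, 16.0, 20.0, 34.0, 39.0, 46.0, 37.0, 29.0, 0.0 cfs; ΣQ_DR = 249.0 cfs.
V = ΣQ_DR · Δt = 249.0 × 7200 s = 1.793 × 10^6 ft³.
Over A = 0.675 mi², depth = V / A = 1.14 in.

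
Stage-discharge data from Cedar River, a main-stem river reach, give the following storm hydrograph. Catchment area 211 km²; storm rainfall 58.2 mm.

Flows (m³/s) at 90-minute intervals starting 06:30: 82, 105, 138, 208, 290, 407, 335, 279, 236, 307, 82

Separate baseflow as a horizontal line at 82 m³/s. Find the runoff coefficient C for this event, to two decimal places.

ΣQ_DR = 1567 m³/s; V = ΣQ_DR·Δt = 8.462 × 10^6 m³.
Runoff depth d = V / A = 40.10 mm.
C = d / P = 40.10 / 58.2 = 0.69.

C ≈ 0.69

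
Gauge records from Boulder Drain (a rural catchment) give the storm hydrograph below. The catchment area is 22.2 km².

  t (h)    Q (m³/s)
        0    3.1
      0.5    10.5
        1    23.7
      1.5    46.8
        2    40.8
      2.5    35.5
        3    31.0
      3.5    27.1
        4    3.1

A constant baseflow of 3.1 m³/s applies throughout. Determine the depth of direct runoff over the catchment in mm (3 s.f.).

d ≈ 15.7 mm

Direct runoff: 0.0, 7.4, 20.6, 43.7, 37.7, 32.4, 27.9, 24.0, 0.0 m³/s; ΣQ_DR = 193.7 m³/s.
V = ΣQ_DR · Δt = 193.7 × 1800 s = 3.487 × 10^5 m³.
Over A = 22.2 km², depth = V / A = 15.7 mm.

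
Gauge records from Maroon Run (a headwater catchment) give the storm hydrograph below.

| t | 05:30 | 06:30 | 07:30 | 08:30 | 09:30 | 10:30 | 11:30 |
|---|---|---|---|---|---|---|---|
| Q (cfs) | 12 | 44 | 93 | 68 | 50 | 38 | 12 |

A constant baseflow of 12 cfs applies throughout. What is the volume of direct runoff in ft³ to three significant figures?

Direct-runoff ordinates (Q − Q_b): 0.0, 32.0, 81.0, 56.0, 38.0, 26.0, 0.0 cfs.
ΣQ_DR = 233.0 cfs.
With Δt = 1 h = 3600 s, V = ΣQ_DR · Δt = 233.0 × 3600 = 8.39 × 10^5 ft³.

V ≈ 8.39 × 10^5 ft³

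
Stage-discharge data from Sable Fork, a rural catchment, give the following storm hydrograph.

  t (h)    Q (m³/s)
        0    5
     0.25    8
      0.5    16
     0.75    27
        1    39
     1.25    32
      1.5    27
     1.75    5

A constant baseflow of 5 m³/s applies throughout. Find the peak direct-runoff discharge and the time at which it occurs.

Q_p = 34.0 m³/s at t = 1 h

Subtracting baseflow gives direct-runoff ordinates: 0.0, 3.0, 11.0, 22.0, 34.0, 27.0, 22.0, 0.0 m³/s.
The maximum is 34.0 m³/s, occurring at the reading for t = 1 h.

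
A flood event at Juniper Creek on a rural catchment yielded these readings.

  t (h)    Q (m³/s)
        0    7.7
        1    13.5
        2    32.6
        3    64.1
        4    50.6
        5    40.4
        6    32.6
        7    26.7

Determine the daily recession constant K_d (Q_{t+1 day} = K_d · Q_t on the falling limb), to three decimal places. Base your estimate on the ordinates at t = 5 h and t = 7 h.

Between t = 5 h and t = 7 h the flow falls from 40.4 to 26.7 m³/s over 2×1 h = 2 h.
Per-interval ratio K = (26.7/40.4)^(1/2) = 0.8130; K_d = K^(24/1) = 0.007.

K_d ≈ 0.007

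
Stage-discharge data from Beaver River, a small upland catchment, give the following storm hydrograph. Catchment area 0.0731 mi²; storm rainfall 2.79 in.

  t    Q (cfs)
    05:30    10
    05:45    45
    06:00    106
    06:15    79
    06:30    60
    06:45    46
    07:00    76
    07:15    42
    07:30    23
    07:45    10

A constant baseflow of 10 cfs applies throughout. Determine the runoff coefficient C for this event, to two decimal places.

C ≈ 0.75

ΣQ_DR = 397.0 cfs; V = ΣQ_DR·Δt = 3.573 × 10^5 ft³.
Runoff depth d = V / A = 2.104 in.
C = d / P = 2.104 / 2.79 = 0.75.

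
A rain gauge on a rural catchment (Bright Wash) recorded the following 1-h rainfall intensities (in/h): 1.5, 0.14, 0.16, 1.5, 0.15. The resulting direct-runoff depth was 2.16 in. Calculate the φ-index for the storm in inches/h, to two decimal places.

Only the 2 blocks with intensity above φ contribute runoff: 1.5, 1.5 in/h.
Σ(I−φ)·Δt = d  ⇒  (1.5+1.5 − 2φ)·1 = 2.16
φ = (3.000 − 2.16/1) / 2 = 0.42 in/h.

φ ≈ 0.42 in/h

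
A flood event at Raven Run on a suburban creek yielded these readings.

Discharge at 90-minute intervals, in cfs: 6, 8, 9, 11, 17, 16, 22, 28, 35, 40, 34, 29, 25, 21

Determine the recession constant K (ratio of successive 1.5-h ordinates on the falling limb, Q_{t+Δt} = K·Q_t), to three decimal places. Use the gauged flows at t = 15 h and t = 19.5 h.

K ≈ 0.852

Using the recession-limb readings at t = 15 h and t = 19.5 h: Q falls from 34 to 21 cfs over 3 intervals.
K = (Q₂/Q₁)^(1/3) = (21/34)^(1/3) = 0.852.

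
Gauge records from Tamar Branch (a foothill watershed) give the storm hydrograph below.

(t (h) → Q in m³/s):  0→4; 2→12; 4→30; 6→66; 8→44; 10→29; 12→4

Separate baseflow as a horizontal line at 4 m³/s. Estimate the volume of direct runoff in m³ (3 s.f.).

Direct-runoff ordinates (Q − Q_b): 0.0, 8.0, 26.0, 62.0, 40.0, 25.0, 0.0 m³/s.
ΣQ_DR = 161.0 m³/s.
With Δt = 2 h = 7200 s, V = ΣQ_DR · Δt = 161.0 × 7200 = 1.16 × 10^6 m³.

V ≈ 1.16 × 10^6 m³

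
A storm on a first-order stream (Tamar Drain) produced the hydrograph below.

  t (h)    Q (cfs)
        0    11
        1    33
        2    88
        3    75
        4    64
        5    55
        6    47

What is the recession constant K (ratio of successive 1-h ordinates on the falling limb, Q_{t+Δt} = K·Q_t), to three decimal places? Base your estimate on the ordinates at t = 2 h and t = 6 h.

Using the recession-limb readings at t = 2 h and t = 6 h: Q falls from 88 to 47 cfs over 4 intervals.
K = (Q₂/Q₁)^(1/4) = (47/88)^(1/4) = 0.855.

K ≈ 0.855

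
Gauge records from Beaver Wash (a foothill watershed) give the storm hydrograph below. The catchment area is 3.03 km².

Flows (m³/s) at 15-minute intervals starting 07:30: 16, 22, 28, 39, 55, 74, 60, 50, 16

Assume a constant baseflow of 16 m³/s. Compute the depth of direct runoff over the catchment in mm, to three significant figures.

Direct runoff: 0.0, 6.0, 12.0, 23.0, 39.0, 58.0, 44.0, 34.0, 0.0 m³/s; ΣQ_DR = 216.0 m³/s.
V = ΣQ_DR · Δt = 216.0 × 900 s = 1.944 × 10^5 m³.
Over A = 3.03 km², depth = V / A = 64.2 mm.

d ≈ 64.2 mm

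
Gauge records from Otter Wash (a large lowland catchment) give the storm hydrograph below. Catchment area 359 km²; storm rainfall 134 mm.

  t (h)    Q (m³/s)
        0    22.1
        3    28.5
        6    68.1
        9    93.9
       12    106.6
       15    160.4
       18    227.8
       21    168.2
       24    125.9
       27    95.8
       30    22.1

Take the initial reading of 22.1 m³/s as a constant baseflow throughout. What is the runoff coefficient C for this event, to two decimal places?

C ≈ 0.20

ΣQ_DR = 876.3 m³/s; V = ΣQ_DR·Δt = 9.464 × 10^6 m³.
Runoff depth d = V / A = 26.36 mm.
C = d / P = 26.36 / 134 = 0.20.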